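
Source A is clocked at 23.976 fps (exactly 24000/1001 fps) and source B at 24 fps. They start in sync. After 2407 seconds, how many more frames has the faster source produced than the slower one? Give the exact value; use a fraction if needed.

A emits 24000/1001 × 2407 = 57768000/1001 frames; B emits 24 × 2407 = 57768.
Difference = 57768/1001 frames (≈ 57.7103); B is ahead of A.

57768/1001 frames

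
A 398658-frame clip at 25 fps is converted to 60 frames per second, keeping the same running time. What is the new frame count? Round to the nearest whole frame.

956779 frames

Frames at target rate = 398658 × (60) / (25) = 4783896/5 ≈ 956779.200.
Nearest whole frame: 956779.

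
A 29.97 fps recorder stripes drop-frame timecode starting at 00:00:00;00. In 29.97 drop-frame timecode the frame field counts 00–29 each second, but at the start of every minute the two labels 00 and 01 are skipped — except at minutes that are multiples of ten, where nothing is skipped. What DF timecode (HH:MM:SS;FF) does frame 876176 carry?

Ten DF minutes hold 17982 frames, so frame 876176 lies in block 48 (frames 863136–881117) with 13040 frames into that block.
The block's first minute is 1800 frames and the rest 1798 each; 13040 frames reaches minute 7, so 48 × 18 + 7 × 2 = 878 labels have been skipped so far.
Adding those back, label number 876176 + 878 = 877054 at 30 labels/s is 29235 s + 4 f = 8 h 7 min 15 s frame 4, i.e. 08:07:15;04.

08:07:15;04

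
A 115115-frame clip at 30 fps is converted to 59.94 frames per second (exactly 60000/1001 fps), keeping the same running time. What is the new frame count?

Target frames = source frames × (target rate / source rate) = 115115 × (60000/1001)/(30) = 115115 × 2000/1001 = 230000.

230000 frames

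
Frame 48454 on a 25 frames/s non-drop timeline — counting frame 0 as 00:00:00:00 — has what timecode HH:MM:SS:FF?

00:32:18:04

48454 ÷ 25 = 1938 full seconds, remainder 4 frames.
1938 s = 0 h 32 min 18 s.
Timecode: 00:32:18:04.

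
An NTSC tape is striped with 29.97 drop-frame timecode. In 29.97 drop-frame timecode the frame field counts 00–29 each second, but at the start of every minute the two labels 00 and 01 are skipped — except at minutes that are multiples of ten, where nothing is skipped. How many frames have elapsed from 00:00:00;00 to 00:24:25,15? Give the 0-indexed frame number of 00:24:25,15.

As if non-drop at 30 labels/s: (0 × 3600 + 24 × 60 + 25) × 30 + 15 = 43965.
Minute boundaries passed: 24; those not divisible by 10: 24 − 2 = 22; dropped labels = 2 × 22 = 44.
Actual frame index = 43965 − 44 = 43921.

43921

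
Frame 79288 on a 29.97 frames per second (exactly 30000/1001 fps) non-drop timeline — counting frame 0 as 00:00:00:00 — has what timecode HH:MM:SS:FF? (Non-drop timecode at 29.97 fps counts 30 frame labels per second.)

00:44:02:28

79288 ÷ 30 = 2642 full seconds, remainder 28 frames.
2642 s = 0 h 44 min 2 s.
Timecode: 00:44:02:28.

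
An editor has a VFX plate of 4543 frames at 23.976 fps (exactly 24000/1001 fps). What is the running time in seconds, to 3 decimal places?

Running time = 4543 × 1001/24000 = 4547543/24000 s ≈ 189.481 s.

189.481 seconds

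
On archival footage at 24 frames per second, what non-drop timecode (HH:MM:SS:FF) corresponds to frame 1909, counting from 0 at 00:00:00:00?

1909 ÷ 24 = 79 full seconds, remainder 13 frames.
79 s = 0 h 1 min 19 s.
Timecode: 00:01:19:13.

00:01:19:13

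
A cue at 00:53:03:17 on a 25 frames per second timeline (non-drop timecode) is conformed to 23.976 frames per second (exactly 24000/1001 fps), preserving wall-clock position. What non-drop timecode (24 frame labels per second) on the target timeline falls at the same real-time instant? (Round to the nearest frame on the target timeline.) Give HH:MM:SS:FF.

Source frame index: (0×3600 + 53×60 + 3) × 25 + 17 = 79592.
Real time: 79592 / (25) = 79592/25 s.
Target frame: (79592/25) × (24000/1001) = 76408320/1001 ≈ 76331.988 → 76332.
At 24 labels/s: frame 76332 → 00:53:00:12.

00:53:00:12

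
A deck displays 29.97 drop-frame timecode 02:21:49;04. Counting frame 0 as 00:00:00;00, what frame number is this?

255020

As if non-drop at 30 labels/s: (2 × 3600 + 21 × 60 + 49) × 30 + 4 = 255274.
Minute boundaries passed: 141; those not divisible by 10: 141 − 14 = 127; dropped labels = 2 × 127 = 254.
Actual frame index = 255274 − 254 = 255020.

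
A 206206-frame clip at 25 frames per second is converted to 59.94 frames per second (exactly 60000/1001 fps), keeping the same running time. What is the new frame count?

Target frames = source frames × (target rate / source rate) = 206206 × (60000/1001)/(25) = 206206 × 2400/1001 = 494400.

494400 frames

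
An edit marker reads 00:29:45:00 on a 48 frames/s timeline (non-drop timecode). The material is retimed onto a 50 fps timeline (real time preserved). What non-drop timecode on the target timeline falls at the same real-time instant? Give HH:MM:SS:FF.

00:29:45:00

Source frame index: (0×3600 + 29×60 + 45) × 48 + 0 = 85680.
Real time: 85680 / (48) = 1785 s.
Target frame: (1785) × (50) = 89250.
At 50 labels/s: frame 89250 → 00:29:45:00.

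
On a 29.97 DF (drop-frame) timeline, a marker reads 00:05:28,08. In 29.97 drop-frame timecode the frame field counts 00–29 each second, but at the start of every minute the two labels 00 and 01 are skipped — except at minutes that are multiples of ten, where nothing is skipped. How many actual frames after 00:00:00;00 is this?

Complete 10-minute blocks: 0, each 17982 frames → 0.
Remaining 5 whole minutes in the current block: 1800 + 4 × 1798 = 8992 frames.
Within the current minute: 28 × 30 + 8 − 2 = 846 (labels ;00/;01 skipped at this minute). Total = 0 + 8992 + 846 = 9838.

9838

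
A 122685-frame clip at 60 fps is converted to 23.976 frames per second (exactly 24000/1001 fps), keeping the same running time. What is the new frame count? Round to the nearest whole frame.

Frames at target rate = 122685 × (24000/1001) / (60) = 49074000/1001 ≈ 49024.975.
Nearest whole frame: 49025.

49025 frames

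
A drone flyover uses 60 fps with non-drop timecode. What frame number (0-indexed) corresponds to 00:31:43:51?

frame 114231

Total seconds to the label: (0 × 3600 + 31 × 60 + 43) = 1903.
Frame index = 1903 × 60 + 51 = 114231.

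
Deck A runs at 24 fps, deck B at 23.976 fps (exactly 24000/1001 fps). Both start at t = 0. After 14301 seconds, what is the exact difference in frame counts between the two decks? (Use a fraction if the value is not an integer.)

A emits 24 × 14301 = 343224 frames; B emits 24000/1001 × 14301 = 49032000/143.
Difference = 49032/143 frames (≈ 342.8811); B is behind A.

49032/143 frames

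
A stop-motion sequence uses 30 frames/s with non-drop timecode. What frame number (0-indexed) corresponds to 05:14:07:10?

Total seconds to the label: (5 × 3600 + 14 × 60 + 7) = 18847.
Frame index = 18847 × 30 + 10 = 565420.

frame 565420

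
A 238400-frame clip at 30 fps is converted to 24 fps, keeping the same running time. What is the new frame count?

190720 frames

Target frames = source frames × (target rate / source rate) = 238400 × (24)/(30) = 238400 × 4/5 = 190720.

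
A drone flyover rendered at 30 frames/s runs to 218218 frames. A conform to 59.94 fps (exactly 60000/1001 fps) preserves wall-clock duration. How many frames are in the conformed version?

Target frames = source frames × (target rate / source rate) = 218218 × (60000/1001)/(30) = 218218 × 2000/1001 = 436000.

436000 frames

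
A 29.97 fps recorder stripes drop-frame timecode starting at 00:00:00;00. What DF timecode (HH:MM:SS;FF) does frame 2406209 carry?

Ten DF minutes hold 17982 frames, so frame 2406209 lies in block 133 (frames 2391606–2409587) with 14603 frames into that block.
The block's first minute is 1800 frames and the rest 1798 each; 14603 frames reaches minute 8, so 133 × 18 + 8 × 2 = 2410 labels have been skipped so far.
Adding those back, label number 2406209 + 2410 = 2408619 at 30 labels/s is 80287 s + 9 f = 22 h 18 min 7 s frame 9, i.e. 22:18:07;09.

22:18:07;09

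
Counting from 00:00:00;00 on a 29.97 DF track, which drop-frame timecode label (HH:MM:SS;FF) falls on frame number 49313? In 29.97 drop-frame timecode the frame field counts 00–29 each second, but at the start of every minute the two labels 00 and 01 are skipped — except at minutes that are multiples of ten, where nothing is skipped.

00:27:25;13

Ten DF minutes hold 17982 frames, so frame 49313 lies in block 2 (frames 35964–53945) with 13349 frames into that block.
The block's first minute is 1800 frames and the rest 1798 each; 13349 frames reaches minute 7, so 2 × 18 + 7 × 2 = 50 labels have been skipped so far.
Adding those back, label number 49313 + 50 = 49363 at 30 labels/s is 1645 s + 13 f = 0 h 27 min 25 s frame 13, i.e. 00:27:25;13.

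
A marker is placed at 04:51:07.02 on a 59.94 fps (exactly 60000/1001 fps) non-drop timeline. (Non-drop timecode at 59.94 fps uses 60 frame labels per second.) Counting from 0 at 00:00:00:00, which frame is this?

frame 1048022

Total seconds to the label: (4 × 3600 + 51 × 60 + 7) = 17467.
Frame index = 17467 × 60 + 2 = 1048022.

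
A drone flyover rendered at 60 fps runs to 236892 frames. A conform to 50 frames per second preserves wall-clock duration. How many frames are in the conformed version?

Target frames = source frames × (target rate / source rate) = 236892 × (50)/(60) = 236892 × 5/6 = 197410.

197410 frames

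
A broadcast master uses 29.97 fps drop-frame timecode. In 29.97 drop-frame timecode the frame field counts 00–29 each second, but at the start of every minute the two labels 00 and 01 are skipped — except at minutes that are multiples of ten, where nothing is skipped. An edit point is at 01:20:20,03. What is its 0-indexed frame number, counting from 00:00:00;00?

Complete 10-minute blocks: 8, each 17982 frames → 143856.
Remaining 0 whole minutes in the current block: 0 frames.
Within the current minute: 20 × 30 + 3 = 603. Total = 143856 + 0 + 603 = 144459.

144459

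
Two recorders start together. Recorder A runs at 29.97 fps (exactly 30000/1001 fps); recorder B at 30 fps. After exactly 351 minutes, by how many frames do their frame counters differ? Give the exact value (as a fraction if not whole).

351 min = 21060 s.
A emits 30000/1001 × 21060 = 48600000/77 frames; B emits 30 × 21060 = 631800.
Difference = 48600/77 frames (≈ 631.1688); B is ahead of A.

48600/77 frames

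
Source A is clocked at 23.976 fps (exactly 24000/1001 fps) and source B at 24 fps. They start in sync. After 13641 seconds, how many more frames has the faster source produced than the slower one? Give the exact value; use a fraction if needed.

A emits 24000/1001 × 13641 = 327384000/1001 frames; B emits 24 × 13641 = 327384.
Difference = 327384/1001 frames (≈ 327.0569); B is ahead of A.

327384/1001 frames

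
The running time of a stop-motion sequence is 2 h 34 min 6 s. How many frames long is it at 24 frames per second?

2 h 34 min 6 s = 9246 s.
Frames = 9246 × 24 = 221904.

221904 frames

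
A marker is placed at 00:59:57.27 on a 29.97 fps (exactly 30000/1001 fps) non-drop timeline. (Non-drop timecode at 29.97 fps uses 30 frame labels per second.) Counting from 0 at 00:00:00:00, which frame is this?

frame 107937

Total seconds to the label: (0 × 3600 + 59 × 60 + 57) = 3597.
Frame index = 3597 × 30 + 27 = 107937.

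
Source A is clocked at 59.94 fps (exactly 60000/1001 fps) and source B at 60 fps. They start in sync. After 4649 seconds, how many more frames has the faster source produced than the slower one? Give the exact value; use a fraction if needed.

A emits 60000/1001 × 4649 = 278940000/1001 frames; B emits 60 × 4649 = 278940.
Difference = 278940/1001 frames (≈ 278.6613); B is ahead of A.

278940/1001 frames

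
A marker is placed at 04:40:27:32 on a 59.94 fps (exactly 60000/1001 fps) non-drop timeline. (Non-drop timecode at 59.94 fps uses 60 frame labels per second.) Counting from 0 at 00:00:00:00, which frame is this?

1009652

Total seconds to the label: (4 × 3600 + 40 × 60 + 27) = 16827.
Frame index = 16827 × 60 + 32 = 1009652.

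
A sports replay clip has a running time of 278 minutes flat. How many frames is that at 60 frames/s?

278 min = 16680 s.
Frames = 16680 × 60 = 1000800.

1000800 frames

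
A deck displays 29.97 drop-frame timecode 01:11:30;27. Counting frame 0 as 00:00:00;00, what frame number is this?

As if non-drop at 30 labels/s: (1 × 3600 + 11 × 60 + 30) × 30 + 27 = 128727.
Minute boundaries passed: 71; those not divisible by 10: 71 − 7 = 64; dropped labels = 2 × 64 = 128.
Actual frame index = 128727 − 128 = 128599.

128599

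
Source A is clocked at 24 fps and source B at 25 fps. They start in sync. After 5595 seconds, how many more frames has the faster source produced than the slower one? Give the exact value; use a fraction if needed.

5595 frames

A emits 24 × 5595 = 134280 frames; B emits 25 × 5595 = 139875.
Difference = 5595 frames; B is ahead of A.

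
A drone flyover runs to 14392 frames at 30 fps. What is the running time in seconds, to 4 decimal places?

Running time = 14392 × 1/30 = 7196/15 s ≈ 479.7333 s.

479.7333 seconds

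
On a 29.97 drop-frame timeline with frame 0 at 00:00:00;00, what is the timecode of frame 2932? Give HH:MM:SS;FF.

00:01:37;24

Each 10-minute DF block holds 10 × 60 × 30 − 9 × 2 = 17982 frames. 2932 ÷ 17982 → 0 full blocks, remainder 2932.
Within the partial block the first minute is 1800 frames and each further minute 1798, so 1 further minute boundary passed. Total skipped labels = 18 × 0 + 2 × 1 = 2.
Non-drop label index = 2932 + 2 = 2934; at 30 labels/s that is 00:01:37:24, i.e. DF 00:01:37;24.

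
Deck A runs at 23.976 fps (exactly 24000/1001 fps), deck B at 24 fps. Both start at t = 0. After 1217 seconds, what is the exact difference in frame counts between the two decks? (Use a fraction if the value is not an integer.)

A emits 24000/1001 × 1217 = 29208000/1001 frames; B emits 24 × 1217 = 29208.
Difference = 29208/1001 frames (≈ 29.1788); B is ahead of A.

29208/1001 frames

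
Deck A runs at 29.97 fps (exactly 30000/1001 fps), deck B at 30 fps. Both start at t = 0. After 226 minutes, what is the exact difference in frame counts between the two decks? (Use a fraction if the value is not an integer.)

406800/1001 frames

226 min = 13560 s.
A emits 30000/1001 × 13560 = 406800000/1001 frames; B emits 30 × 13560 = 406800.
Difference = 406800/1001 frames (≈ 406.3936); B is ahead of A.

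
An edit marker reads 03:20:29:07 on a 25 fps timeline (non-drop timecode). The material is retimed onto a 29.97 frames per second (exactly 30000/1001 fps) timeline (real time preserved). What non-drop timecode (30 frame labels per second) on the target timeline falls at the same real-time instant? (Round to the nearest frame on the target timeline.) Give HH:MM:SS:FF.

Source frame index: (3×3600 + 20×60 + 29) × 25 + 7 = 300732.
Real time: 300732 / (25) = 300732/25 s.
Target frame: (300732/25) × (30000/1001) = 360878400/1001 ≈ 360517.882 → 360518.
At 30 labels/s: frame 360518 → 03:20:17:08.

03:20:17:08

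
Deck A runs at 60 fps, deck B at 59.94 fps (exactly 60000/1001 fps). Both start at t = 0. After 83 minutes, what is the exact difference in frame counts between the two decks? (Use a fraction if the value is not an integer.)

83 min = 4980 s.
A emits 60 × 4980 = 298800 frames; B emits 60000/1001 × 4980 = 298800000/1001.
Difference = 298800/1001 frames (≈ 298.5015); B is behind A.

298800/1001 frames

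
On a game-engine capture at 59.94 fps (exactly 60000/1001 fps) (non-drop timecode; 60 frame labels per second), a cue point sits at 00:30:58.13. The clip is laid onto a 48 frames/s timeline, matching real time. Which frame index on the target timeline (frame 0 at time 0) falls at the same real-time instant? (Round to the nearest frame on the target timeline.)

Source frame index: (0×3600 + 30×60 + 58) × 60 + 13 = 111493.
Real time: 111493 / (60000/1001) = 111604493/60000 s.
Target frame: (111604493/60000) × (48) = 111604493/1250 ≈ 89283.594 → 89284.

frame 89284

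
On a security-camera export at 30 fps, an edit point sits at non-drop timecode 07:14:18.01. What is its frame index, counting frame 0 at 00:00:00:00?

frame 781741

Total seconds to the label: (7 × 3600 + 14 × 60 + 18) = 26058.
Frame index = 26058 × 30 + 1 = 781741.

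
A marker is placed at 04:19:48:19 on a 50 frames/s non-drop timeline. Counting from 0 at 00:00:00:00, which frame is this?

frame 779419

Total seconds to the label: (4 × 3600 + 19 × 60 + 48) = 15588.
Frame index = 15588 × 50 + 19 = 779419.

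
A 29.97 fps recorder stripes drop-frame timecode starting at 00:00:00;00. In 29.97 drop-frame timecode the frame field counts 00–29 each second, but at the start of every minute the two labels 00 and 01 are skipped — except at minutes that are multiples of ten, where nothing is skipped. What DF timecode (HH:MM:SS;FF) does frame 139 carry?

00:00:04;19

Ten DF minutes hold 17982 frames, so frame 139 lies in block 0 (frames 0–17981) with 139 frames into that block.
The block's first minute is 1800 frames and the rest 1798 each; 139 frames reaches minute 0, so 0 × 18 + 0 × 2 = 0 labels have been skipped so far.
Adding those back, label number 139 + 0 = 139 at 30 labels/s is 4 s + 19 f = 0 h 0 min 4 s frame 19, i.e. 00:00:04;19.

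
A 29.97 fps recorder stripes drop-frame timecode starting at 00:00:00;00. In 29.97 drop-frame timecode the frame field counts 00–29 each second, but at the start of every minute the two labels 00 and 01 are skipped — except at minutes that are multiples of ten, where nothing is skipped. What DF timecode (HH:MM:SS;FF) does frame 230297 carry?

02:08:04;09

Each 10-minute DF block holds 10 × 60 × 30 − 9 × 2 = 17982 frames. 230297 ÷ 17982 → 12 full blocks, remainder 14513.
Within the partial block the first minute is 1800 frames and each further minute 1798, so 8 further minute boundaries passed. Total skipped labels = 18 × 12 + 2 × 8 = 232.
Non-drop label index = 230297 + 232 = 230529; at 30 labels/s that is 02:08:04:09, i.e. DF 02:08:04;09.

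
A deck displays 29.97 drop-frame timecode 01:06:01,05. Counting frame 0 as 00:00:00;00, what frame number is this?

118715

As if non-drop at 30 labels/s: (1 × 3600 + 6 × 60 + 1) × 30 + 5 = 118835.
Minute boundaries passed: 66; those not divisible by 10: 66 − 6 = 60; dropped labels = 2 × 60 = 120.
Actual frame index = 118835 − 120 = 118715.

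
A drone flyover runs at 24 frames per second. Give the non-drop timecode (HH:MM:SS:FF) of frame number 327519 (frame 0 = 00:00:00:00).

327519 ÷ 24 = 13646 full seconds, remainder 15 frames.
13646 s = 3 h 47 min 26 s.
Timecode: 03:47:26:15.

03:47:26:15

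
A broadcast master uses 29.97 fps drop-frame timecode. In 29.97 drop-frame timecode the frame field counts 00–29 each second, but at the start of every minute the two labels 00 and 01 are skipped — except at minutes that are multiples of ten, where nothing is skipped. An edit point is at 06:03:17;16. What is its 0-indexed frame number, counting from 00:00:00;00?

As if non-drop at 30 labels/s: (6 × 3600 + 3 × 60 + 17) × 30 + 16 = 653926.
Minute boundaries passed: 363; those not divisible by 10: 363 − 36 = 327; dropped labels = 2 × 327 = 654.
Actual frame index = 653926 − 654 = 653272.

653272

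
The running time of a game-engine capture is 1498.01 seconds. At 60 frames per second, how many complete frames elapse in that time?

89880 frames

Frames = 1498.01 × 60 = 449403/5 ≈ 89880.6000.
Complete frames: 89880.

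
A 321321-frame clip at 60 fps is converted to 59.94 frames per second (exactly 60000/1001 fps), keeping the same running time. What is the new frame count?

Target frames = source frames × (target rate / source rate) = 321321 × (60000/1001)/(60) = 321321 × 1000/1001 = 321000.

321000 frames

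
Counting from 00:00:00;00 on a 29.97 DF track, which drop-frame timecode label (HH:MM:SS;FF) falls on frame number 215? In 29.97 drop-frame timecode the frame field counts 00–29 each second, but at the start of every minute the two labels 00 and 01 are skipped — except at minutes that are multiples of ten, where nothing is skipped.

Each 10-minute DF block holds 10 × 60 × 30 − 9 × 2 = 17982 frames. 215 ÷ 17982 → 0 full blocks, remainder 215.
Within the partial block the first minute is 1800 frames and each further minute 1798, so 0 further minute boundaries passed. Total skipped labels = 18 × 0 + 2 × 0 = 0.
Non-drop label index = 215 + 0 = 215; at 30 labels/s that is 00:00:07:05, i.e. DF 00:00:07;05.

00:00:07;05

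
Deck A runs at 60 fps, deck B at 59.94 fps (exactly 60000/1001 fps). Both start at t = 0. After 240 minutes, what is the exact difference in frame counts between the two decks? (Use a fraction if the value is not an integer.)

240 min = 14400 s.
A emits 60 × 14400 = 864000 frames; B emits 60000/1001 × 14400 = 864000000/1001.
Difference = 864000/1001 frames (≈ 863.1369); B is behind A.

864000/1001 frames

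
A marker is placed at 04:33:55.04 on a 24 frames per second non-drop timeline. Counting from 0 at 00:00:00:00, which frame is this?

frame 394444

Total seconds to the label: (4 × 3600 + 33 × 60 + 55) = 16435.
Frame index = 16435 × 24 + 4 = 394444.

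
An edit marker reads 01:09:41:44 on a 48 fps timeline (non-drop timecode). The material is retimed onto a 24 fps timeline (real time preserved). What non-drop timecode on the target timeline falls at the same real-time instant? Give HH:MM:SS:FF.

01:09:41:22

Source frame index: (1×3600 + 9×60 + 41) × 48 + 44 = 200732.
Real time: 200732 / (48) = 50183/12 s.
Target frame: (50183/12) × (24) = 100366.
At 24 labels/s: frame 100366 → 01:09:41:22.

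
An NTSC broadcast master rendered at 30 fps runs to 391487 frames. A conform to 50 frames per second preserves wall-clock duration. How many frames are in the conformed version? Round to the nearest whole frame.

652478 frames

Frames at target rate = 391487 × (50) / (30) = 1957435/3 ≈ 652478.333.
Nearest whole frame: 652478.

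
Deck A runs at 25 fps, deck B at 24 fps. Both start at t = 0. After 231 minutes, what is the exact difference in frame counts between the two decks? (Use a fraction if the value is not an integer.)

231 min = 13860 s.
A emits 25 × 13860 = 346500 frames; B emits 24 × 13860 = 332640.
Difference = 13860 frames; B is behind A.

13860 frames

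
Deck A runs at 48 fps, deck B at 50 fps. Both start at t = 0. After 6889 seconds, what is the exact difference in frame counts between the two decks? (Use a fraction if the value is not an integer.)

13778 frames

A emits 48 × 6889 = 330672 frames; B emits 50 × 6889 = 344450.
Difference = 13778 frames; B is ahead of A.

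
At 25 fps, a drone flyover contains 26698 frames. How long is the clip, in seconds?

1067.92 seconds

Running time = 26698 / (25) = 1067.92 s.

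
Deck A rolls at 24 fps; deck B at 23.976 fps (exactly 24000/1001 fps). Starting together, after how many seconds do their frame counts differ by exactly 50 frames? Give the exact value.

25025/12 seconds

The gap grows by |24000/1001 − 24| = 24/1001 frames per second.
Time for a 50-frame gap: 50 ÷ (24/1001) = 25025/12 s.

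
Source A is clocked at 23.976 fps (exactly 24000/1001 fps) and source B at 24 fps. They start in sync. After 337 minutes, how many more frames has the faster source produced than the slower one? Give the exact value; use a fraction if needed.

337 min = 20220 s.
A emits 24000/1001 × 20220 = 485280000/1001 frames; B emits 24 × 20220 = 485280.
Difference = 485280/1001 frames (≈ 484.7952); B is ahead of A.

485280/1001 frames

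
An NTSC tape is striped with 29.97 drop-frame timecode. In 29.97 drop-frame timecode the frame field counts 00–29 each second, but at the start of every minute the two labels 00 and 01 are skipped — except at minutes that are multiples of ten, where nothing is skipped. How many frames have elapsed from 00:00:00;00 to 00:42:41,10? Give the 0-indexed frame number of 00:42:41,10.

76764

As if non-drop at 30 labels/s: (0 × 3600 + 42 × 60 + 41) × 30 + 10 = 76840.
Minute boundaries passed: 42; those not divisible by 10: 42 − 4 = 38; dropped labels = 2 × 38 = 76.
Actual frame index = 76840 − 76 = 76764.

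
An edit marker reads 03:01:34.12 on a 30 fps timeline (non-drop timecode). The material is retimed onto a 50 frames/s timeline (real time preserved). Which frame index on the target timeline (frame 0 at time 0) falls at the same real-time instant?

Source frame index: (3×3600 + 1×60 + 34) × 30 + 12 = 326832.
Real time: 326832 / (30) = 54472/5 s.
Target frame: (54472/5) × (50) = 544720.

frame 544720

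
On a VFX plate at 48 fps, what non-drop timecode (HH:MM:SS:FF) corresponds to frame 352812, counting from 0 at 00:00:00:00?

352812 ÷ 48 = 7350 full seconds, remainder 12 frames.
7350 s = 2 h 2 min 30 s.
Timecode: 02:02:30:12.

02:02:30:12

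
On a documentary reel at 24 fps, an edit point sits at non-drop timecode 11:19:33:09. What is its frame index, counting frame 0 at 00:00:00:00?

frame 978561

Total seconds to the label: (11 × 3600 + 19 × 60 + 33) = 40773.
Frame index = 40773 × 24 + 9 = 978561.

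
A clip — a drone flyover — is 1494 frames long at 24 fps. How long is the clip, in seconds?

Running time = 1494 / (24) = 62.25 s.

62.25 seconds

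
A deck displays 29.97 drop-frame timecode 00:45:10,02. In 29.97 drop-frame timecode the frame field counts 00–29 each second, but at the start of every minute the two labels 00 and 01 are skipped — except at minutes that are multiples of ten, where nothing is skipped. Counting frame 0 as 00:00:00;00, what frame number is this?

Complete 10-minute blocks: 4, each 17982 frames → 71928.
Remaining 5 whole minutes in the current block: 1800 + 4 × 1798 = 8992 frames.
Within the current minute: 10 × 30 + 2 − 2 = 300 (labels ;00/;01 skipped at this minute). Total = 71928 + 8992 + 300 = 81220.

81220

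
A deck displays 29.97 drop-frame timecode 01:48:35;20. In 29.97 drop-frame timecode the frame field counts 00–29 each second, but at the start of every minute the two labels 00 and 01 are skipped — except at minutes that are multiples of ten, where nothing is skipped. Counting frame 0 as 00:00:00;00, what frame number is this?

195274

Complete 10-minute blocks: 10, each 17982 frames → 179820.
Remaining 8 whole minutes in the current block: 1800 + 7 × 1798 = 14386 frames.
Within the current minute: 35 × 30 + 20 − 2 = 1068 (labels ;00/;01 skipped at this minute). Total = 179820 + 14386 + 1068 = 195274.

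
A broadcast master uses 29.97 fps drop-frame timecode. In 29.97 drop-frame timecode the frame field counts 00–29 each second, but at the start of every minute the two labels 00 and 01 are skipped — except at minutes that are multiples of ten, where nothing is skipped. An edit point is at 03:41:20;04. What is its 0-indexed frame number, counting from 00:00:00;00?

As if non-drop at 30 labels/s: (3 × 3600 + 41 × 60 + 20) × 30 + 4 = 398404.
Minute boundaries passed: 221; those not divisible by 10: 221 − 22 = 199; dropped labels = 2 × 199 = 398.
Actual frame index = 398404 − 398 = 398006.

398006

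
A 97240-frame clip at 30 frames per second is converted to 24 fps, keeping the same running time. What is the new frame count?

77792 frames

Target frames = source frames × (target rate / source rate) = 97240 × (24)/(30) = 97240 × 4/5 = 77792.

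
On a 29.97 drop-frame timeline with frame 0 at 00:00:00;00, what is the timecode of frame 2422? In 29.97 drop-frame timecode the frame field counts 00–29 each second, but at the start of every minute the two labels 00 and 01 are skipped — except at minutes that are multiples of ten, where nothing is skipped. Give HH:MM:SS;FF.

Ten DF minutes hold 17982 frames, so frame 2422 lies in block 0 (frames 0–17981) with 2422 frames into that block.
The block's first minute is 1800 frames and the rest 1798 each; 2422 frames reaches minute 1, so 0 × 18 + 1 × 2 = 2 labels have been skipped so far.
Adding those back, label number 2422 + 2 = 2424 at 30 labels/s is 80 s + 24 f = 0 h 1 min 20 s frame 24, i.e. 00:01:20;24.

00:01:20;24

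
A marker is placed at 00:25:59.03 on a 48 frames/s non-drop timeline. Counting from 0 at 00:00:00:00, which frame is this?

Total seconds to the label: (0 × 3600 + 25 × 60 + 59) = 1559.
Frame index = 1559 × 48 + 3 = 74835.

74835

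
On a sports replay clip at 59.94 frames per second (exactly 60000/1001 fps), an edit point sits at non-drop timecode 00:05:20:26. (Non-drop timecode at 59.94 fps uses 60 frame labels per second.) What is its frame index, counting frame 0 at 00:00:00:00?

19226

Total seconds to the label: (0 × 3600 + 5 × 60 + 20) = 320.
Frame index = 320 × 60 + 26 = 19226.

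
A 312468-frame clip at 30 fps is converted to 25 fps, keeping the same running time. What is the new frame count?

Target frames = source frames × (target rate / source rate) = 312468 × (25)/(30) = 312468 × 5/6 = 260390.

260390 frames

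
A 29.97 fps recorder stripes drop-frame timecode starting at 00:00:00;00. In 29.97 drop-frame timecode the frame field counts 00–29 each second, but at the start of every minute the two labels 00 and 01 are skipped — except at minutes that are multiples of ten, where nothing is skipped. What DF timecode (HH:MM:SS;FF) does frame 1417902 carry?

Ten DF minutes hold 17982 frames, so frame 1417902 lies in block 78 (frames 1402596–1420577) with 15306 frames into that block.
The block's first minute is 1800 frames and the rest 1798 each; 15306 frames reaches minute 8, so 78 × 18 + 8 × 2 = 1420 labels have been skipped so far.
Adding those back, label number 1417902 + 1420 = 1419322 at 30 labels/s is 47310 s + 22 f = 13 h 8 min 30 s frame 22, i.e. 13:08:30;22.

13:08:30;22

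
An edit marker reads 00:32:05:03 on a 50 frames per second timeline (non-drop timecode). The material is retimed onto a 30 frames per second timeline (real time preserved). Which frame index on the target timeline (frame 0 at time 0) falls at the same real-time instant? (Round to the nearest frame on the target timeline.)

frame 57752

Source frame index: (0×3600 + 32×60 + 5) × 50 + 3 = 96253.
Real time: 96253 / (50) = 96253/50 s.
Target frame: (96253/50) × (30) = 288759/5 ≈ 57751.800 → 57752.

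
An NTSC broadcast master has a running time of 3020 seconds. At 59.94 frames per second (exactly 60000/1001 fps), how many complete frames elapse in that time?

Frames = 3020 × 60000/1001 = 181200000/1001 ≈ 181018.9810.
Complete frames: 181018.

181018 frames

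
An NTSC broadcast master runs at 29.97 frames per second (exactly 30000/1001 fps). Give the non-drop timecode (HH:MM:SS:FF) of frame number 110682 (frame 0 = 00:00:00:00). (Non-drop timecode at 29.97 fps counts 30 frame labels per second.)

110682 ÷ 30 = 3689 full seconds, remainder 12 frames.
3689 s = 1 h 1 min 29 s.
Timecode: 01:01:29:12.

01:01:29:12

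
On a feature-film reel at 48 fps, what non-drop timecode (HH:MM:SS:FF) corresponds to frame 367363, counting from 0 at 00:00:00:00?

02:07:33:19

367363 ÷ 48 = 7653 full seconds, remainder 19 frames.
7653 s = 2 h 7 min 33 s.
Timecode: 02:07:33:19.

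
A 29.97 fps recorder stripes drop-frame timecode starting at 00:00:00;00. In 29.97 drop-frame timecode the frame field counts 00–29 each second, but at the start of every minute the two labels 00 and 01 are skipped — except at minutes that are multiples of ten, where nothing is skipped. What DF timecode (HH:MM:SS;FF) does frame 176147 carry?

Each 10-minute DF block holds 10 × 60 × 30 − 9 × 2 = 17982 frames. 176147 ÷ 17982 → 9 full blocks, remainder 14309.
Within the partial block the first minute is 1800 frames and each further minute 1798, so 7 further minute boundaries passed. Total skipped labels = 18 × 9 + 2 × 7 = 176.
Non-drop label index = 176147 + 176 = 176323; at 30 labels/s that is 01:37:57:13, i.e. DF 01:37:57;13.

01:37:57;13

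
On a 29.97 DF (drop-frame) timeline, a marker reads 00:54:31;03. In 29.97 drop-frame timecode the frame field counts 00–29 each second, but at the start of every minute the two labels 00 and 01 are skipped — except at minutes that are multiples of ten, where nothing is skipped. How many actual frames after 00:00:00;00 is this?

98035

As if non-drop at 30 labels/s: (0 × 3600 + 54 × 60 + 31) × 30 + 3 = 98133.
Minute boundaries passed: 54; those not divisible by 10: 54 − 5 = 49; dropped labels = 2 × 49 = 98.
Actual frame index = 98133 − 98 = 98035.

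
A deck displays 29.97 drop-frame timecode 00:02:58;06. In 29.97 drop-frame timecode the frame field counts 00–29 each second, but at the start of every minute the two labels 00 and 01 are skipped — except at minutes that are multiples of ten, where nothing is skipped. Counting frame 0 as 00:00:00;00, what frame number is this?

As if non-drop at 30 labels/s: (0 × 3600 + 2 × 60 + 58) × 30 + 6 = 5346.
Minute boundaries passed: 2; those not divisible by 10: 2 − 0 = 2; dropped labels = 2 × 2 = 4.
Actual frame index = 5346 − 4 = 5342.

5342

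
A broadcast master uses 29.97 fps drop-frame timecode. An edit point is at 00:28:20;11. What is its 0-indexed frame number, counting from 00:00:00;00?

50959

Complete 10-minute blocks: 2, each 17982 frames → 35964.
Remaining 8 whole minutes in the current block: 1800 + 7 × 1798 = 14386 frames.
Within the current minute: 20 × 30 + 11 − 2 = 609 (labels ;00/;01 skipped at this minute). Total = 35964 + 14386 + 609 = 50959.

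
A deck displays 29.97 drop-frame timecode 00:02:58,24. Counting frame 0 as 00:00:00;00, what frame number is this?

5360

As if non-drop at 30 labels/s: (0 × 3600 + 2 × 60 + 58) × 30 + 24 = 5364.
Minute boundaries passed: 2; those not divisible by 10: 2 − 0 = 2; dropped labels = 2 × 2 = 4.
Actual frame index = 5364 − 4 = 5360.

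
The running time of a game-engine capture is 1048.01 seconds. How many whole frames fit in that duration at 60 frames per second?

Frames = 1048.01 × 60 = 314403/5 ≈ 62880.6000.
Complete frames: 62880.

62880 frames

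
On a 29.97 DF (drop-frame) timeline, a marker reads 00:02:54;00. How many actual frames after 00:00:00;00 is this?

5216

As if non-drop at 30 labels/s: (0 × 3600 + 2 × 60 + 54) × 30 + 0 = 5220.
Minute boundaries passed: 2; those not divisible by 10: 2 − 0 = 2; dropped labels = 2 × 2 = 4.
Actual frame index = 5220 − 4 = 5216.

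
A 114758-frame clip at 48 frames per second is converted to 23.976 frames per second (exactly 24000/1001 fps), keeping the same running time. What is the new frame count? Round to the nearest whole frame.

57322 frames

Frames at target rate = 114758 × (24000/1001) / (48) = 8197000/143 ≈ 57321.678.
Nearest whole frame: 57322.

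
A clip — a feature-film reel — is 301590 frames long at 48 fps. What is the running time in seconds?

6283.125 seconds

Running time = 301590 / (48) = 6283.125 s.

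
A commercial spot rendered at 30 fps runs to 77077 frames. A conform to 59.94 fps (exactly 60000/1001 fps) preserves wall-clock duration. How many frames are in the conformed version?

Target frames = source frames × (target rate / source rate) = 77077 × (60000/1001)/(30) = 77077 × 2000/1001 = 154000.

154000 frames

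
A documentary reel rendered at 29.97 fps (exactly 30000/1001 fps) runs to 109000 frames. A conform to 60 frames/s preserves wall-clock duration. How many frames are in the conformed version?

218218 frames

Target frames = source frames × (target rate / source rate) = 109000 × (60)/(30000/1001) = 109000 × 1001/500 = 218218.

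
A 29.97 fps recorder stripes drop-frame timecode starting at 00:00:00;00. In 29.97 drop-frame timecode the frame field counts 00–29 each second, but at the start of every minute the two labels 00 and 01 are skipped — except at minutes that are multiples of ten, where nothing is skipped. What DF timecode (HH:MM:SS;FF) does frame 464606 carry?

04:18:22;12

Each 10-minute DF block holds 10 × 60 × 30 − 9 × 2 = 17982 frames. 464606 ÷ 17982 → 25 full blocks, remainder 15056.
Within the partial block the first minute is 1800 frames and each further minute 1798, so 8 further minute boundaries passed. Total skipped labels = 18 × 25 + 2 × 8 = 466.
Non-drop label index = 464606 + 466 = 465072; at 30 labels/s that is 04:18:22:12, i.e. DF 04:18:22;12.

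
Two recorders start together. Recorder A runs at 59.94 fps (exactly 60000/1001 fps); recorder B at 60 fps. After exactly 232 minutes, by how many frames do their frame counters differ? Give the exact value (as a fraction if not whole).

232 min = 13920 s.
A emits 60000/1001 × 13920 = 835200000/1001 frames; B emits 60 × 13920 = 835200.
Difference = 835200/1001 frames (≈ 834.3656); B is ahead of A.

835200/1001 frames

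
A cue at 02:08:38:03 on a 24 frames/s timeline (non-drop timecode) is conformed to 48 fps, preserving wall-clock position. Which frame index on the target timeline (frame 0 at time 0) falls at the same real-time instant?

frame 370470

Source frame index: (2×3600 + 8×60 + 38) × 24 + 3 = 185235.
Real time: 185235 / (24) = 61745/8 s.
Target frame: (61745/8) × (48) = 370470.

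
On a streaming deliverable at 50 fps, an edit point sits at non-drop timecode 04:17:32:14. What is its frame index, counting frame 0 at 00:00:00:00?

frame 772614

Total seconds to the label: (4 × 3600 + 17 × 60 + 32) = 15452.
Frame index = 15452 × 50 + 14 = 772614.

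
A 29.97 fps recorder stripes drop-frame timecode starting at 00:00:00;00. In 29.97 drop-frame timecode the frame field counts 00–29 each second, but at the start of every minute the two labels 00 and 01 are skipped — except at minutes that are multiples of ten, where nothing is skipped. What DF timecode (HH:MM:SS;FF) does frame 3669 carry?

Ten DF minutes hold 17982 frames, so frame 3669 lies in block 0 (frames 0–17981) with 3669 frames into that block.
The block's first minute is 1800 frames and the rest 1798 each; 3669 frames reaches minute 2, so 0 × 18 + 2 × 2 = 4 labels have been skipped so far.
Adding those back, label number 3669 + 4 = 3673 at 30 labels/s is 122 s + 13 f = 0 h 2 min 2 s frame 13, i.e. 00:02:02;13.

00:02:02;13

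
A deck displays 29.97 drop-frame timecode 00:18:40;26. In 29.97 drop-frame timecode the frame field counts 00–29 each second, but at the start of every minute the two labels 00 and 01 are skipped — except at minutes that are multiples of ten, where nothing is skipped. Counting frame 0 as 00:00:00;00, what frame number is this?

As if non-drop at 30 labels/s: (0 × 3600 + 18 × 60 + 40) × 30 + 26 = 33626.
Minute boundaries passed: 18; those not divisible by 10: 18 − 1 = 17; dropped labels = 2 × 17 = 34.
Actual frame index = 33626 − 34 = 33592.

33592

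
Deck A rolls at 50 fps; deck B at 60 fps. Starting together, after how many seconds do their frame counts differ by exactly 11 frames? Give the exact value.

The gap grows by |60 − 50| = 10 frames per second.
Time for a 11-frame gap: 11 ÷ (10) = 1.1 s.

1.1 seconds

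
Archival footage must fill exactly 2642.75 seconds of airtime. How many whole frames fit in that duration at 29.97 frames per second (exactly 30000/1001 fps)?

79203 frames

Frames = 2642.75 × 30000/1001 = 7207500/91 ≈ 79203.2967.
Complete frames: 79203.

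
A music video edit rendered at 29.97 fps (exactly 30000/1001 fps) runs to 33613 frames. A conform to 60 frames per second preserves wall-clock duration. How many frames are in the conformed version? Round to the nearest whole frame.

Frames at target rate = 33613 × (60) / (30000/1001) = 33646613/500 ≈ 67293.226.
Nearest whole frame: 67293.

67293 frames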